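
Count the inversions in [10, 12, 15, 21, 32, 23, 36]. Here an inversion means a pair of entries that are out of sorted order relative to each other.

Inversion pairs (indices are 0-based):
(4,5): 32 > 23
That's 1 pair.

1 out-of-order pair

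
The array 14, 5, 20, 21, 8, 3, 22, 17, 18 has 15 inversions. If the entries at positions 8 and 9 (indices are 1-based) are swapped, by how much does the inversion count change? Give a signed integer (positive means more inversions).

+1

Positions 8 and 9 hold 17 and 18; after swapping, the array is [14, 5, 20, 21, 8, 3, 22, 18, 17].
Count, for each position, how many later elements it exceeds:
14: 3
5: 1
20: 4
21: 4
8: 1
3: 0
22: 2
18: 1
17: 0
Sum: 3 + 1 + 4 + 4 + 1 + 0 + 2 + 1 + 0 = 16
Change: 16 − 15 = +1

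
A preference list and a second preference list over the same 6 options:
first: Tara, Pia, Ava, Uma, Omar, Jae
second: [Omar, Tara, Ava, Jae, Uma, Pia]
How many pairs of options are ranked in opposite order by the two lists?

Assign each item its position (1..6) in the first ordering, then rewrite the second ordering as that position sequence:
positions: Tara→1, Pia→2, Ava→3, Uma→4, Omar→5, Jae→6
second ordering as positions: [5, 1, 3, 6, 4, 2]
Discordant pairs = inversions in this position sequence.
5: 1, 3, 4, 2 → 4
1: 0
3: 2 → 1
6: 4, 2 → 2
4: 2 → 1
2: 0
Total: 4 + 0 + 1 + 2 + 1 + 0 = 8

Pairs: 8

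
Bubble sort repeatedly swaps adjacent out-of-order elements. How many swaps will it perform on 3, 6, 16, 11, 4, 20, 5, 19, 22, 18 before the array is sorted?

12

Minimum adjacent swaps = number of inversions (each swap of adjacent out-of-order elements removes one inversion and no swap can remove more).
Count inversions — for each element, later elements that are smaller:
3: none → 0
6: 4, 5 → 2
16: 11, 4, 5 → 3
11: 4, 5 → 2
4: none → 0
20: 5, 19, 18 → 3
5: none → 0
19: 18 → 1
22: 18 → 1
18: none → 0
Total inversions: 0 + 2 + 3 + 2 + 0 + 3 + 0 + 1 + 1 + 0 = 12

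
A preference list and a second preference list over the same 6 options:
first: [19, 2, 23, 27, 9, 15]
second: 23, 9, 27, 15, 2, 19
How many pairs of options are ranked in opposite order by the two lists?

Assign each item its position (1..6) in the first ordering, then rewrite the second ordering as that position sequence:
positions: 19→1, 2→2, 23→3, 27→4, 9→5, 15→6
second ordering as positions: [3, 5, 4, 6, 2, 1]
Discordant pairs = inversions in this position sequence.
3: 2, 1 → 2
5: 4, 2, 1 → 3
4: 2, 1 → 2
6: 2, 1 → 2
2: 1 → 1
1: 0
Total: 2 + 3 + 2 + 2 + 1 + 0 = 10

10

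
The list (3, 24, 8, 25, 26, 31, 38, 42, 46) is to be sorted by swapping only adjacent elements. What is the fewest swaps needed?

1 adjacent swap

Minimum adjacent swaps = number of inversions (each swap of adjacent out-of-order elements removes one inversion and no swap can remove more).
Count inversions — for each element, later elements that are smaller:
3: none → 0
24: 8 → 1
8: none → 0
25: none → 0
26: none → 0
31: none → 0
38: none → 0
42: none → 0
46: none → 0
Total inversions: 0 + 1 + 0 + 0 + 0 + 0 + 0 + 0 + 0 = 1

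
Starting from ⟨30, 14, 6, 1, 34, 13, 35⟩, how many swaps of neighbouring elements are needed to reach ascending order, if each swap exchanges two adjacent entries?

There are 9 adjacent swaps.

Minimum adjacent swaps = number of inversions (each swap of adjacent out-of-order elements removes one inversion and no swap can remove more).
Count inversions — for each element, later elements that are smaller:
30: 14, 6, 1, 13 → 4
14: 6, 1, 13 → 3
6: 1 → 1
1: none → 0
34: 13 → 1
13: none → 0
35: none → 0
Total inversions: 4 + 3 + 1 + 0 + 1 + 0 + 0 = 9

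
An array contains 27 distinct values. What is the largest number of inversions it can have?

351

The maximum occurs when the array is in strictly decreasing order: every one of the C(27, 2) pairs is inverted.
C(27, 2) = 27·26/2 = 351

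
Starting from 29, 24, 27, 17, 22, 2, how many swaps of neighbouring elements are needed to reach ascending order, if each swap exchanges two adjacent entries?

13

Minimum adjacent swaps = number of inversions (each swap of adjacent out-of-order elements removes one inversion and no swap can remove more).
Count inversions — for each element, later elements that are smaller:
29: 24, 27, 17, 22, 2 → 5
24: 17, 22, 2 → 3
27: 17, 22, 2 → 3
17: 2 → 1
22: 2 → 1
2: none → 0
Total inversions: 5 + 3 + 3 + 1 + 1 + 0 = 13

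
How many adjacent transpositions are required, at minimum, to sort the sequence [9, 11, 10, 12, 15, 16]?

Each adjacent swap fixes exactly one inversion, so the minimum swap count equals the number of inversions.
Count inversions — for each element, later elements that are smaller:
9: none → 0
11: 10 → 1
10: none → 0
12: none → 0
15: none → 0
16: none → 0
Total inversions: 0 + 1 + 0 + 0 + 0 + 0 = 1

There is 1 adjacent swap.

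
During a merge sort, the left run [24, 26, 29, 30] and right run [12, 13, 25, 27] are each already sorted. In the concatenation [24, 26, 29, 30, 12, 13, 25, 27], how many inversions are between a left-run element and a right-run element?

13 split inversions

For each element r of the right run, count left-run elements greater than r:
r = 12: 24, 26, 29, 30 → 4
r = 13: 24, 26, 29, 30 → 4
r = 25: 26, 29, 30 → 3
r = 27: 29, 30 → 2
Cross-inversions: 4 + 4 + 3 + 2 = 13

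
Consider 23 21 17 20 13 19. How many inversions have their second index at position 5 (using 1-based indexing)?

The element at index 5 is 13.
Elements before it: 23, 21, 17, 20
Those larger than 13: 23, 21, 17, 20

4 such elements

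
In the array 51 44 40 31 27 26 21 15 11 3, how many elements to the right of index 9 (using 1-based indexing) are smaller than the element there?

1

The element at index 9 is 11.
Elements after it: 3
Those smaller than 11: 3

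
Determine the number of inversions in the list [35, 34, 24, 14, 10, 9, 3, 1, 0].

There are 36 inversions.

Count, for each position, how many later elements it exceeds:
35: 8
34: 7
24: 6
14: 5
10: 4
9: 3
3: 2
1: 1
0: 0
Sum: 8 + 7 + 6 + 5 + 4 + 3 + 2 + 1 + 0 = 36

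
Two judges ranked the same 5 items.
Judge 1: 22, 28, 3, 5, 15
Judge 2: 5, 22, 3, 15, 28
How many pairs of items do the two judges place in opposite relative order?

Assign each item its position (1..5) in the first ordering, then rewrite the second ordering as that position sequence:
positions: 22→1, 28→2, 3→3, 5→4, 15→5
second ordering as positions: [4, 1, 3, 5, 2]
Discordant pairs = inversions in this position sequence.
4: 1, 3, 2 → 3
1: 0
3: 2 → 1
5: 2 → 1
2: 0
Total: 3 + 0 + 1 + 1 + 0 = 5

5 discordant pairs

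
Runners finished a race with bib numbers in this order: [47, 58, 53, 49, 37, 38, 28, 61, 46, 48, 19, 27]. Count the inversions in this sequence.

There are 46 inversions.

For each element, count later entries that are smaller:
47 → 37, 38, 28, 46, 19, 27 → 6
58 → 53, 49, 37, 38, 28, 46, 48, 19, 27 → 9
53 → 49, 37, 38, 28, 46, 48, 19, 27 → 8
49 → 37, 38, 28, 46, 48, 19, 27 → 7
37 → 28, 19, 27 → 3
38 → 28, 19, 27 → 3
28 → 19, 27 → 2
61 → 46, 48, 19, 27 → 4
46 → 19, 27 → 2
48 → 19, 27 → 2
19 → none → 0
27 → none → 0
Sum: 6 + 9 + 8 + 7 + 3 + 3 + 2 + 4 + 2 + 2 + 0 + 0 = 46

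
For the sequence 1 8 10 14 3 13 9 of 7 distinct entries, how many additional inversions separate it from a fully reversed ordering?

Maximum inversions for 7 distinct elements is C(7, 2) = 7·6/2 = 21.
Current inversions — for each element, count later smaller elements:
1: 0
8: 1
10: 2
14: 3
3: 0
13: 1
9: 0
Current total: 0 + 1 + 2 + 3 + 0 + 1 + 0 = 7
Shortfall: 21 − 7 = 14

14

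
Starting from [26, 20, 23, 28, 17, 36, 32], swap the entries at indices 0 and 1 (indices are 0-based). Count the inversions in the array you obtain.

6 inversions

Positions 0 and 1 hold 26 and 20; after swapping, the array is [20, 26, 23, 28, 17, 36, 32].
Element-by-element contributions:
20 → 17 → 1
26 → 23, 17 → 2
23 → 17 → 1
28 → 17 → 1
17 → none → 0
36 → 32 → 1
32 → none → 0
Sum: 1 + 2 + 1 + 1 + 0 + 1 + 0 = 6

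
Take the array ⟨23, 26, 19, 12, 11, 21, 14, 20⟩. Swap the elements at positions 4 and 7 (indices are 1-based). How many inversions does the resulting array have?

19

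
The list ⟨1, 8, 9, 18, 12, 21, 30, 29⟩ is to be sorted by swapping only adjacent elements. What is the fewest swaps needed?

2 swaps

Minimum adjacent swaps = number of inversions (each swap of adjacent out-of-order elements removes one inversion and no swap can remove more).
Count inversions — for each element, later elements that are smaller:
1: none → 0
8: none → 0
9: none → 0
18: 12 → 1
12: none → 0
21: none → 0
30: 29 → 1
29: none → 0
Total inversions: 0 + 0 + 0 + 1 + 0 + 0 + 1 + 0 = 2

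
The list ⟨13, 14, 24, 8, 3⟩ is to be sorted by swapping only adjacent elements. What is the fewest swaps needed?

Each adjacent swap fixes exactly one inversion, so the minimum swap count equals the number of inversions.
Count inversions — for each element, later elements that are smaller:
13: 8, 3 → 2
14: 8, 3 → 2
24: 8, 3 → 2
8: 3 → 1
3: none → 0
Total inversions: 2 + 2 + 2 + 1 + 0 = 7

Adjacent swaps: 7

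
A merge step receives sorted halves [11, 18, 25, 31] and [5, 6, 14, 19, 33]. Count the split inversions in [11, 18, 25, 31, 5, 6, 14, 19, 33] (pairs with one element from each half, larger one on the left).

For each element r of the right run, count left-run elements greater than r:
r = 5: 11, 18, 25, 31 → 4
r = 6: 11, 18, 25, 31 → 4
r = 14: 18, 25, 31 → 3
r = 19: 25, 31 → 2
r = 33: none → 0
Cross-inversions: 4 + 4 + 3 + 2 + 0 = 13

13 cross-inversions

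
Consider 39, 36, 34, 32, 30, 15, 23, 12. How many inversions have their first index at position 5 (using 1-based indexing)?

3

The element at index 5 is 30.
Elements after it: 15, 23, 12
Those smaller than 30: 15, 23, 12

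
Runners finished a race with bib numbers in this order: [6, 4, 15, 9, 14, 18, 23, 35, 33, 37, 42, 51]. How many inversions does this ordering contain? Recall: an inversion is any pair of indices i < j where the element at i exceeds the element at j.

Element-by-element contributions:
6 → 4 → 1
4 → none → 0
15 → 9, 14 → 2
9 → none → 0
14 → none → 0
18 → none → 0
23 → none → 0
35 → 33 → 1
33 → none → 0
37 → none → 0
42 → none → 0
51 → none → 0
Sum: 1 + 0 + 2 + 0 + 0 + 0 + 0 + 1 + 0 + 0 + 0 + 0 = 4

There are 4 inversions.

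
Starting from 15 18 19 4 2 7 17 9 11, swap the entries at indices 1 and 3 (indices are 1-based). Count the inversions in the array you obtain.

Positions 1 and 3 hold 15 and 19; after swapping, the array is [19, 18, 15, 4, 2, 7, 17, 9, 11].
Sweep left to right; for each value list the smaller values that follow it:
19 → 18, 15, 4, 2, 7, 17, 9, 11 → 8
18 → 15, 4, 2, 7, 17, 9, 11 → 7
15 → 4, 2, 7, 9, 11 → 5
4 → 2 → 1
2 → none → 0
7 → none → 0
17 → 9, 11 → 2
9 → none → 0
11 → none → 0
Sum: 8 + 7 + 5 + 1 + 0 + 0 + 2 + 0 + 0 = 23

23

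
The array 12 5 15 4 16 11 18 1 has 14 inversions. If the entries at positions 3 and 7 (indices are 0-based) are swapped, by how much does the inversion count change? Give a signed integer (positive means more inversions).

-1

Positions 3 and 7 hold 4 and 1; after swapping, the array is [12, 5, 15, 1, 16, 11, 18, 4].
Sweep left to right; for each value list the smaller values that follow it:
12: 4
5: 2
15: 3
1: 0
16: 2
11: 1
18: 1
4: 0
Sum: 4 + 2 + 3 + 0 + 2 + 1 + 1 + 0 = 13
Change: 13 − 14 = -1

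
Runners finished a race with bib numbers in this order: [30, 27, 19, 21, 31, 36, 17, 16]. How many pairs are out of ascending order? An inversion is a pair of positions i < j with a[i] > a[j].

There are 18 inversions.

Sweep left to right; for each value list the smaller values that follow it:
30 → 27, 19, 21, 17, 16 → 5
27 → 19, 21, 17, 16 → 4
19 → 17, 16 → 2
21 → 17, 16 → 2
31 → 17, 16 → 2
36 → 17, 16 → 2
17 → 16 → 1
16 → none → 0
Sum: 5 + 4 + 2 + 2 + 2 + 2 + 1 + 0 = 18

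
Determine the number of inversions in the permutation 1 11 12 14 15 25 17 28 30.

1

For each element, count later entries that are smaller:
1: 0
11: 0
12: 0
14: 0
15: 0
25: 1
17: 0
28: 0
30: 0
Sum: 0 + 0 + 0 + 0 + 0 + 1 + 0 + 0 + 0 = 1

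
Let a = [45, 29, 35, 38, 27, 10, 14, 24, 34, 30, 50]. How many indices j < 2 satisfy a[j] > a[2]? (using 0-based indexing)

The element at index 2 is 35.
Elements before it: 45, 29
Those larger than 35: 45

1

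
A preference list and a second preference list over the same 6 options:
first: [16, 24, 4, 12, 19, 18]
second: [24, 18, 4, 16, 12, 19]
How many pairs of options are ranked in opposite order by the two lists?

6 pairs

Assign each item its position (1..6) in the first ordering, then rewrite the second ordering as that position sequence:
positions: 16→1, 24→2, 4→3, 12→4, 19→5, 18→6
second ordering as positions: [2, 6, 3, 1, 4, 5]
Discordant pairs = inversions in this position sequence.
2: 1 → 1
6: 3, 1, 4, 5 → 4
3: 1 → 1
1: 0
4: 0
5: 0
Total: 1 + 4 + 1 + 0 + 0 + 0 = 6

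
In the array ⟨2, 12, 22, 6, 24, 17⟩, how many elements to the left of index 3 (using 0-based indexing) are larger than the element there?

2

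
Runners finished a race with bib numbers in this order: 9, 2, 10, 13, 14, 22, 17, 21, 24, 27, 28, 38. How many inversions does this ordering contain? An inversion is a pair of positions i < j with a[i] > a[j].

Element-by-element contributions:
9: 1
2: 0
10: 0
13: 0
14: 0
22: 2
17: 0
21: 0
24: 0
27: 0
28: 0
38: 0
Sum: 1 + 0 + 0 + 0 + 0 + 2 + 0 + 0 + 0 + 0 + 0 + 0 = 3

There are 3 inversions.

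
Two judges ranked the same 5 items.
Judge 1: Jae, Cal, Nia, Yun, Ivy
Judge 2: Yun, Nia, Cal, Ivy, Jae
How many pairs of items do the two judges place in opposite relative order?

Assign each item its position (1..5) in the first ordering, then rewrite the second ordering as that position sequence:
positions: Jae→1, Cal→2, Nia→3, Yun→4, Ivy→5
second ordering as positions: [4, 3, 2, 5, 1]
Discordant pairs = inversions in this position sequence.
4: 3, 2, 1 → 3
3: 2, 1 → 2
2: 1 → 1
5: 1 → 1
1: 0
Total: 3 + 2 + 1 + 1 + 0 = 7

7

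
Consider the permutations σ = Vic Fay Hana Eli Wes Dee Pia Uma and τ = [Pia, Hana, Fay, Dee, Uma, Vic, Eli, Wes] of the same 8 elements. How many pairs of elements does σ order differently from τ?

15 discordant pairs

Assign each item its position (1..8) in the first ordering, then rewrite the second ordering as that position sequence:
positions: Vic→1, Fay→2, Hana→3, Eli→4, Wes→5, Dee→6, Pia→7, Uma→8
second ordering as positions: [7, 3, 2, 6, 8, 1, 4, 5]
Discordant pairs = inversions in this position sequence.
7: 3, 2, 6, 1, 4, 5 → 6
3: 2, 1 → 2
2: 1 → 1
6: 1, 4, 5 → 3
8: 1, 4, 5 → 3
1: 0
4: 0
5: 0
Total: 6 + 2 + 1 + 3 + 3 + 0 + 0 + 0 = 15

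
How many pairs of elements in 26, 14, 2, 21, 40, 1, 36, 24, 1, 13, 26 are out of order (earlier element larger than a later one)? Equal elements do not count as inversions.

28

Element-by-element contributions:
26 → 14, 2, 21, 1, 24, 1, 13 → 7
14 → 2, 1, 1, 13 → 4
2 → 1, 1 → 2
21 → 1, 1, 13 → 3
40 → 1, 36, 24, 1, 13, 26 → 6
1 → none → 0
36 → 24, 1, 13, 26 → 4
24 → 1, 13 → 2
1 → none → 0
13 → none → 0
26 → none → 0
Sum: 7 + 4 + 2 + 3 + 6 + 0 + 4 + 2 + 0 + 0 + 0 = 28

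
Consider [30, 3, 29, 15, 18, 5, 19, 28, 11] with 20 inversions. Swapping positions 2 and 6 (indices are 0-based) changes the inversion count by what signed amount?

Positions 2 and 6 hold 29 and 19; after swapping, the array is [30, 3, 19, 15, 18, 5, 29, 28, 11].
Element-by-element contributions:
30 → 3, 19, 15, 18, 5, 29, 28, 11 → 8
3 → none → 0
19 → 15, 18, 5, 11 → 4
15 → 5, 11 → 2
18 → 5, 11 → 2
5 → none → 0
29 → 28, 11 → 2
28 → 11 → 1
11 → none → 0
Sum: 8 + 0 + 4 + 2 + 2 + 0 + 2 + 1 + 0 = 19
Change: 19 − 20 = -1

-1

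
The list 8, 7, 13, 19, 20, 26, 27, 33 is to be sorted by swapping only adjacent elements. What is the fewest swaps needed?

Each adjacent swap fixes exactly one inversion, so the minimum swap count equals the number of inversions.
Count inversions — for each element, later elements that are smaller:
8: 7 → 1
7: none → 0
13: none → 0
19: none → 0
20: none → 0
26: none → 0
27: none → 0
33: none → 0
Total inversions: 1 + 0 + 0 + 0 + 0 + 0 + 0 + 0 = 1

Swaps: 1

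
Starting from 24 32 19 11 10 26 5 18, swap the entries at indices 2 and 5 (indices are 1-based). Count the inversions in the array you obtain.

Positions 2 and 5 hold 32 and 10; after swapping, the array is [24, 10, 19, 11, 32, 26, 5, 18].
For each element, count later entries that are smaller:
24 → 10, 19, 11, 5, 18 → 5
10 → 5 → 1
19 → 11, 5, 18 → 3
11 → 5 → 1
32 → 26, 5, 18 → 3
26 → 5, 18 → 2
5 → none → 0
18 → none → 0
Sum: 5 + 1 + 3 + 1 + 3 + 2 + 0 + 0 = 15

15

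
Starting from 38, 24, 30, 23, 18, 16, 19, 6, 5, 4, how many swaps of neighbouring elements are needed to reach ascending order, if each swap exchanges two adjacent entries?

42

The minimum number of adjacent swaps to sort an array equals its inversion count, since every such swap removes exactly one inversion.
Count inversions — for each element, later elements that are smaller:
38: 24, 30, 23, 18, 16, 19, 6, 5, 4 → 9
24: 23, 18, 16, 19, 6, 5, 4 → 7
30: 23, 18, 16, 19, 6, 5, 4 → 7
23: 18, 16, 19, 6, 5, 4 → 6
18: 16, 6, 5, 4 → 4
16: 6, 5, 4 → 3
19: 6, 5, 4 → 3
6: 5, 4 → 2
5: 4 → 1
4: none → 0
Total inversions: 9 + 7 + 7 + 6 + 4 + 3 + 3 + 2 + 1 + 0 = 42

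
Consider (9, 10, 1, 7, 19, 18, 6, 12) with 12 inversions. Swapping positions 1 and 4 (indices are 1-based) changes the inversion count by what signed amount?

Positions 1 and 4 hold 9 and 7; after swapping, the array is [7, 10, 1, 9, 19, 18, 6, 12].
Sweep left to right; for each value list the smaller values that follow it:
7: 2
10: 3
1: 0
9: 1
19: 3
18: 2
6: 0
12: 0
Sum: 2 + 3 + 0 + 1 + 3 + 2 + 0 + 0 = 11
Change: 11 − 12 = -1

-1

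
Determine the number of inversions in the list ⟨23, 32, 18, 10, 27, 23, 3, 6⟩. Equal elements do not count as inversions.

There are 20 out-of-order pairs.

Element-by-element contributions:
23 → 18, 10, 3, 6 → 4
32 → 18, 10, 27, 23, 3, 6 → 6
18 → 10, 3, 6 → 3
10 → 3, 6 → 2
27 → 23, 3, 6 → 3
23 → 3, 6 → 2
3 → none → 0
6 → none → 0
Sum: 4 + 6 + 3 + 2 + 3 + 2 + 0 + 0 = 20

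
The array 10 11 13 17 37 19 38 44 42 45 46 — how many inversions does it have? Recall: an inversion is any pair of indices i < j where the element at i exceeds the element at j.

For each element, count later entries that are smaller:
10: 0
11: 0
13: 0
17: 0
37: 1
19: 0
38: 0
44: 1
42: 0
45: 0
46: 0
Sum: 0 + 0 + 0 + 0 + 1 + 0 + 0 + 1 + 0 + 0 + 0 = 2

Inversions: 2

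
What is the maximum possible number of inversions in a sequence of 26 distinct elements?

The maximum occurs when the array is in strictly decreasing order: every one of the C(26, 2) pairs is inverted.
C(26, 2) = 26·25/2 = 325

Inversions: 325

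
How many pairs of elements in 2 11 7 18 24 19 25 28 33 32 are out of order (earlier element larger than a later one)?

There are 3 inversions.

For each element, count later entries that are smaller:
2: 0
11: 1
7: 0
18: 0
24: 1
19: 0
25: 0
28: 0
33: 1
32: 0
Sum: 0 + 1 + 0 + 0 + 1 + 0 + 0 + 0 + 1 + 0 = 3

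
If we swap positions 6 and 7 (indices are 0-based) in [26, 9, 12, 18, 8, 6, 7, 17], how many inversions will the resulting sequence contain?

20

Positions 6 and 7 hold 7 and 17; after swapping, the array is [26, 9, 12, 18, 8, 6, 17, 7].
Element-by-element contributions:
26 → 9, 12, 18, 8, 6, 17, 7 → 7
9 → 8, 6, 7 → 3
12 → 8, 6, 7 → 3
18 → 8, 6, 17, 7 → 4
8 → 6, 7 → 2
6 → none → 0
17 → 7 → 1
7 → none → 0
Sum: 7 + 3 + 3 + 4 + 2 + 0 + 1 + 0 = 20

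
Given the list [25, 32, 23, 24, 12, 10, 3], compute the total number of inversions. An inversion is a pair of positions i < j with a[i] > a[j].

Count, for each position, how many later elements it exceeds:
25: 5
32: 5
23: 3
24: 3
12: 2
10: 1
3: 0
Sum: 5 + 5 + 3 + 3 + 2 + 1 + 0 = 19

There are 19 out-of-order pairs.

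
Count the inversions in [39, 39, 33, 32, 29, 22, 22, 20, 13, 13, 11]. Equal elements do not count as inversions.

52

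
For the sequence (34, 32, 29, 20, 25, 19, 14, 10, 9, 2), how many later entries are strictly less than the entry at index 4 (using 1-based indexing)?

The element at index 4 is 20.
Elements after it: 25, 19, 14, 10, 9, 2
Those smaller than 20: 19, 14, 10, 9, 2

5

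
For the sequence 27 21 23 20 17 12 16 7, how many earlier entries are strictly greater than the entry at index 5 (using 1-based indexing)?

4 such elements

The element at index 5 is 17.
Elements before it: 27, 21, 23, 20
Those larger than 17: 27, 21, 23, 20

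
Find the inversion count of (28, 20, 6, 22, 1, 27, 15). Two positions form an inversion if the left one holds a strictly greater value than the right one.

For each element, count later entries that are smaller:
28: 6
20: 3
6: 1
22: 2
1: 0
27: 1
15: 0
Sum: 6 + 3 + 1 + 2 + 0 + 1 + 0 = 13

13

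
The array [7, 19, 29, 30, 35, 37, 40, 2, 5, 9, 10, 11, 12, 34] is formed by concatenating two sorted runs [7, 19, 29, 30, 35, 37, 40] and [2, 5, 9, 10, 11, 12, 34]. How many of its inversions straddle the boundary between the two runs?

Split inversions: 41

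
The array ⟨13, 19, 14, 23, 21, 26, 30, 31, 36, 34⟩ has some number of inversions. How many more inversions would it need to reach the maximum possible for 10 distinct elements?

Maximum inversions for 10 distinct elements is C(10, 2) = 10·9/2 = 45.
Current inversions — for each element, count later smaller elements:
13: 0
19: 1
14: 0
23: 1
21: 0
26: 0
30: 0
31: 0
36: 1
34: 0
Current total: 0 + 1 + 0 + 1 + 0 + 0 + 0 + 0 + 1 + 0 = 3
Shortfall: 45 − 3 = 42

42 inversions short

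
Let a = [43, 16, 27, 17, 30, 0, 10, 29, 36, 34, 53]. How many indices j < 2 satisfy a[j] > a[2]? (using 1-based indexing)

The element at index 2 is 16.
Elements before it: 43
Those larger than 16: 43

1 such element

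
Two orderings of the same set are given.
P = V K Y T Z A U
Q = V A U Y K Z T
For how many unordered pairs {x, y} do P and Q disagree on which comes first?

10

Assign each item its position (1..7) in the first ordering, then rewrite the second ordering as that position sequence:
positions: V→1, K→2, Y→3, T→4, Z→5, A→6, U→7
second ordering as positions: [1, 6, 7, 3, 2, 5, 4]
Discordant pairs = inversions in this position sequence.
1: 0
6: 3, 2, 5, 4 → 4
7: 3, 2, 5, 4 → 4
3: 2 → 1
2: 0
5: 4 → 1
4: 0
Total: 0 + 4 + 4 + 1 + 0 + 1 + 0 = 10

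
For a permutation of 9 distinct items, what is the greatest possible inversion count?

36

A reversed (strictly descending) arrangement makes every pair an inversion, giving C(9, 2) inversions.
C(9, 2) = 9·8/2 = 36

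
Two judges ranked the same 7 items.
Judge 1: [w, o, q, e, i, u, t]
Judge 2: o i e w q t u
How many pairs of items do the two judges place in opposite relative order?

7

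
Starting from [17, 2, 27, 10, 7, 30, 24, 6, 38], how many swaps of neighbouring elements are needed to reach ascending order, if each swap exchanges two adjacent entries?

Each adjacent swap fixes exactly one inversion, so the minimum swap count equals the number of inversions.
Count inversions — for each element, later elements that are smaller:
17: 2, 10, 7, 6 → 4
2: none → 0
27: 10, 7, 24, 6 → 4
10: 7, 6 → 2
7: 6 → 1
30: 24, 6 → 2
24: 6 → 1
6: none → 0
38: none → 0
Total inversions: 4 + 0 + 4 + 2 + 1 + 2 + 1 + 0 + 0 = 14

14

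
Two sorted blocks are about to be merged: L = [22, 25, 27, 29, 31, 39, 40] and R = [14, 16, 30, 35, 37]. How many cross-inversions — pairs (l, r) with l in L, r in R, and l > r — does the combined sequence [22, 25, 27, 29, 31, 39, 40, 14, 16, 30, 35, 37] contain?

For each element r of the right run, count left-run elements greater than r:
r = 14: 22, 25, 27, 29, 31, 39, 40 → 7
r = 16: 22, 25, 27, 29, 31, 39, 40 → 7
r = 30: 31, 39, 40 → 3
r = 35: 39, 40 → 2
r = 37: 39, 40 → 2
Cross-inversions: 7 + 7 + 3 + 2 + 2 = 21

21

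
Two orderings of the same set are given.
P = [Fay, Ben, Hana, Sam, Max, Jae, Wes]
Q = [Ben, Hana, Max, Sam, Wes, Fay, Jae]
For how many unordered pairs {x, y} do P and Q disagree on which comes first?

Disagreeing pairs: 7

Assign each item its position (1..7) in the first ordering, then rewrite the second ordering as that position sequence:
positions: Fay→1, Ben→2, Hana→3, Sam→4, Max→5, Jae→6, Wes→7
second ordering as positions: [2, 3, 5, 4, 7, 1, 6]
Discordant pairs = inversions in this position sequence.
2: 1 → 1
3: 1 → 1
5: 4, 1 → 2
4: 1 → 1
7: 1, 6 → 2
1: 0
6: 0
Total: 1 + 1 + 2 + 1 + 2 + 0 + 0 = 7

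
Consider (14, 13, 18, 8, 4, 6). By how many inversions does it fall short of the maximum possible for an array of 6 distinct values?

Maximum inversions for 6 distinct elements is C(6, 2) = 6·5/2 = 15.
Current inversions — for each element, count later smaller elements:
14: 4
13: 3
18: 3
8: 2
4: 0
6: 0
Current total: 4 + 3 + 3 + 2 + 0 + 0 = 12
Shortfall: 15 − 12 = 3

3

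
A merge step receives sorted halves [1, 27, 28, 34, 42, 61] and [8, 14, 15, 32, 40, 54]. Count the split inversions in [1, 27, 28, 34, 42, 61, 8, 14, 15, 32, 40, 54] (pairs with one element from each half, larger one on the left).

There are 21 split inversions.

Take each right-half value and tally the left-half values above it:
r = 8: 27, 28, 34, 42, 61 → 5
r = 14: 27, 28, 34, 42, 61 → 5
r = 15: 27, 28, 34, 42, 61 → 5
r = 32: 34, 42, 61 → 3
r = 40: 42, 61 → 2
r = 54: 61 → 1
Cross-inversions: 5 + 5 + 5 + 3 + 2 + 1 = 21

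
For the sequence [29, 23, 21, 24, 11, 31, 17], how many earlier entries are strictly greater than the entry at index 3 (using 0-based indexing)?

1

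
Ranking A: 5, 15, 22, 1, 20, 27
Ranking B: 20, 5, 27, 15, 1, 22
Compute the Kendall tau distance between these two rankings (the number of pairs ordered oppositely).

8

Assign each item its position (1..6) in the first ordering, then rewrite the second ordering as that position sequence:
positions: 5→1, 15→2, 22→3, 1→4, 20→5, 27→6
second ordering as positions: [5, 1, 6, 2, 4, 3]
Discordant pairs = inversions in this position sequence.
5: 1, 2, 4, 3 → 4
1: 0
6: 2, 4, 3 → 3
2: 0
4: 3 → 1
3: 0
Total: 4 + 0 + 3 + 0 + 1 + 0 = 8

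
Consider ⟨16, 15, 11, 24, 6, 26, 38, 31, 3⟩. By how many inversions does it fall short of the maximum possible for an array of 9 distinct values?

20

Maximum inversions for 9 distinct elements is C(9, 2) = 9·8/2 = 36.
Current inversions — for each element, count later smaller elements:
16: 4
15: 3
11: 2
24: 2
6: 1
26: 1
38: 2
31: 1
3: 0
Current total: 4 + 3 + 2 + 2 + 1 + 1 + 2 + 1 + 0 = 16
Shortfall: 36 − 16 = 20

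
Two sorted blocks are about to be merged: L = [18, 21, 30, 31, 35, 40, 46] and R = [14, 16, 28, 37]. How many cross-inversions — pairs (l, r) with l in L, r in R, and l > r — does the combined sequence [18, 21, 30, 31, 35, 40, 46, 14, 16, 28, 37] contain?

21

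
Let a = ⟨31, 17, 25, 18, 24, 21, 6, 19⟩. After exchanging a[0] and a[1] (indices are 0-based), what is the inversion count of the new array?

18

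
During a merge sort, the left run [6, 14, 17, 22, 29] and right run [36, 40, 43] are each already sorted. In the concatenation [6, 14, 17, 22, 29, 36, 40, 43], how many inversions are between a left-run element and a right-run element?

There are 0 cross-inversions.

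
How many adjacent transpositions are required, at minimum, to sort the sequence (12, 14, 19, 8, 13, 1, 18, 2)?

Swaps: 17

Minimum adjacent swaps = number of inversions (each swap of adjacent out-of-order elements removes one inversion and no swap can remove more).
Count inversions — for each element, later elements that are smaller:
12: 8, 1, 2 → 3
14: 8, 13, 1, 2 → 4
19: 8, 13, 1, 18, 2 → 5
8: 1, 2 → 2
13: 1, 2 → 2
1: none → 0
18: 2 → 1
2: none → 0
Total inversions: 3 + 4 + 5 + 2 + 2 + 0 + 1 + 0 = 17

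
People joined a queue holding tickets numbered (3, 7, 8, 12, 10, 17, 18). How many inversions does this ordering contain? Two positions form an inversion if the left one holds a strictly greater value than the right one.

Listing every pair i<j with a[i]>a[j] (using 0-based positions):
(3,4): 12 > 10
That's 1 pair.

1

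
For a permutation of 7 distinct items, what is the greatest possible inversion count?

The maximum occurs when the array is in strictly decreasing order: every one of the C(7, 2) pairs is inverted.
C(7, 2) = 7·6/2 = 21

21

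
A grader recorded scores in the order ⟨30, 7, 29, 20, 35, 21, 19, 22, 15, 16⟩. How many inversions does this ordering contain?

Count, for each position, how many later elements it exceeds:
30 → 7, 29, 20, 21, 19, 22, 15, 16 → 8
7 → none → 0
29 → 20, 21, 19, 22, 15, 16 → 6
20 → 19, 15, 16 → 3
35 → 21, 19, 22, 15, 16 → 5
21 → 19, 15, 16 → 3
19 → 15, 16 → 2
22 → 15, 16 → 2
15 → none → 0
16 → none → 0
Sum: 8 + 0 + 6 + 3 + 5 + 3 + 2 + 2 + 0 + 0 = 29

Inversions: 29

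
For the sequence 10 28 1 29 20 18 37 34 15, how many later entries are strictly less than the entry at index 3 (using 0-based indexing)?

The element at index 3 is 29.
Elements after it: 20, 18, 37, 34, 15
Those smaller than 29: 20, 18, 15

3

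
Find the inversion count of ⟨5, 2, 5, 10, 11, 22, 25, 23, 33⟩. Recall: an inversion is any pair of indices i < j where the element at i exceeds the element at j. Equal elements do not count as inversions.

Element-by-element contributions:
5: 1
2: 0
5: 0
10: 0
11: 0
22: 0
25: 1
23: 0
33: 0
Sum: 1 + 0 + 0 + 0 + 0 + 0 + 1 + 0 + 0 = 2

2 inversions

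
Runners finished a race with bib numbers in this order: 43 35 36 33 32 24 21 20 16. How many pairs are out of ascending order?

35

For each element, count later entries that are smaller:
43: 8
35: 6
36: 6
33: 5
32: 4
24: 3
21: 2
20: 1
16: 0
Sum: 8 + 6 + 6 + 5 + 4 + 3 + 2 + 1 + 0 = 35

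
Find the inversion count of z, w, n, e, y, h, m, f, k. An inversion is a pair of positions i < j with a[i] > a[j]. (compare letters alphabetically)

Element-by-element contributions:
z → w, n, e, y, h, m, f, k → 8
w → n, e, h, m, f, k → 6
n → e, h, m, f, k → 5
e → none → 0
y → h, m, f, k → 4
h → f → 1
m → f, k → 2
f → none → 0
k → none → 0
Sum: 8 + 6 + 5 + 0 + 4 + 1 + 2 + 0 + 0 = 26

26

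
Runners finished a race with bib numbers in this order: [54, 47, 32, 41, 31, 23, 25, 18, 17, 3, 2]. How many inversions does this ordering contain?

Count, for each position, how many later elements it exceeds:
54 → 47, 32, 41, 31, 23, 25, 18, 17, 3, 2 → 10
47 → 32, 41, 31, 23, 25, 18, 17, 3, 2 → 9
32 → 31, 23, 25, 18, 17, 3, 2 → 7
41 → 31, 23, 25, 18, 17, 3, 2 → 7
31 → 23, 25, 18, 17, 3, 2 → 6
23 → 18, 17, 3, 2 → 4
25 → 18, 17, 3, 2 → 4
18 → 17, 3, 2 → 3
17 → 3, 2 → 2
3 → 2 → 1
2 → none → 0
Sum: 10 + 9 + 7 + 7 + 6 + 4 + 4 + 3 + 2 + 1 + 0 = 53

53 out-of-order pairs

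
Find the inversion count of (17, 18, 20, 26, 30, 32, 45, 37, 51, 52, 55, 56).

Element-by-element contributions:
17: 0
18: 0
20: 0
26: 0
30: 0
32: 0
45: 1
37: 0
51: 0
52: 0
55: 0
56: 0
Sum: 0 + 0 + 0 + 0 + 0 + 0 + 1 + 0 + 0 + 0 + 0 + 0 = 1

1 inversion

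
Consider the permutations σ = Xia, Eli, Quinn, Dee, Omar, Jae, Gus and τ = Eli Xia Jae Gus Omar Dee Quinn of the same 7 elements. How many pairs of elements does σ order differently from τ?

10 discordant pairs

Assign each item its position (1..7) in the first ordering, then rewrite the second ordering as that position sequence:
positions: Xia→1, Eli→2, Quinn→3, Dee→4, Omar→5, Jae→6, Gus→7
second ordering as positions: [2, 1, 6, 7, 5, 4, 3]
Discordant pairs = inversions in this position sequence.
2: 1 → 1
1: 0
6: 5, 4, 3 → 3
7: 5, 4, 3 → 3
5: 4, 3 → 2
4: 3 → 1
3: 0
Total: 1 + 0 + 3 + 3 + 2 + 1 + 0 = 10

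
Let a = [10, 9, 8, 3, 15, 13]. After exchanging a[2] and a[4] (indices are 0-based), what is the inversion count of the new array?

Positions 2 and 4 hold 8 and 15; after swapping, the array is [10, 9, 15, 3, 8, 13].
Element-by-element contributions:
10 → 9, 3, 8 → 3
9 → 3, 8 → 2
15 → 3, 8, 13 → 3
3 → none → 0
8 → none → 0
13 → none → 0
Sum: 3 + 2 + 3 + 0 + 0 + 0 = 8

8 inversions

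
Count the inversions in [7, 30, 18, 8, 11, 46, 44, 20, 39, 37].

14 inversions

Sweep left to right; for each value list the smaller values that follow it:
7: 0
30: 4
18: 2
8: 0
11: 0
46: 4
44: 3
20: 0
39: 1
37: 0
Sum: 0 + 4 + 2 + 0 + 0 + 4 + 3 + 0 + 1 + 0 = 14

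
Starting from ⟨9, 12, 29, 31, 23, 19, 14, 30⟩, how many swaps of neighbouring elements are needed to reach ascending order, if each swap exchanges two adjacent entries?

Minimum adjacent swaps = number of inversions (each swap of adjacent out-of-order elements removes one inversion and no swap can remove more).
Count inversions — for each element, later elements that are smaller:
9: none → 0
12: none → 0
29: 23, 19, 14 → 3
31: 23, 19, 14, 30 → 4
23: 19, 14 → 2
19: 14 → 1
14: none → 0
30: none → 0
Total inversions: 0 + 0 + 3 + 4 + 2 + 1 + 0 + 0 = 10

10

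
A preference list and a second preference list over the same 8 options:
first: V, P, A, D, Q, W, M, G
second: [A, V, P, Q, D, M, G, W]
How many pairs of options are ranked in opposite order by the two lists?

Assign each item its position (1..8) in the first ordering, then rewrite the second ordering as that position sequence:
positions: V→1, P→2, A→3, D→4, Q→5, W→6, M→7, G→8
second ordering as positions: [3, 1, 2, 5, 4, 7, 8, 6]
Discordant pairs = inversions in this position sequence.
3: 1, 2 → 2
1: 0
2: 0
5: 4 → 1
4: 0
7: 6 → 1
8: 6 → 1
6: 0
Total: 2 + 0 + 0 + 1 + 0 + 1 + 1 + 0 = 5

5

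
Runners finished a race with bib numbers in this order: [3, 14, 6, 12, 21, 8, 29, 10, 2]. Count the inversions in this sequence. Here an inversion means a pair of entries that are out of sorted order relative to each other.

Sweep left to right; for each value list the smaller values that follow it:
3 → 2 → 1
14 → 6, 12, 8, 10, 2 → 5
6 → 2 → 1
12 → 8, 10, 2 → 3
21 → 8, 10, 2 → 3
8 → 2 → 1
29 → 10, 2 → 2
10 → 2 → 1
2 → none → 0
Sum: 1 + 5 + 1 + 3 + 3 + 1 + 2 + 1 + 0 = 17

17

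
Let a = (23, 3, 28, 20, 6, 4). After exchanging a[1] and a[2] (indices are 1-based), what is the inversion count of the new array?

Positions 1 and 2 hold 23 and 3; after swapping, the array is [3, 23, 28, 20, 6, 4].
Count, for each position, how many later elements it exceeds:
3: 0
23: 3
28: 3
20: 2
6: 1
4: 0
Sum: 0 + 3 + 3 + 2 + 1 + 0 = 9

9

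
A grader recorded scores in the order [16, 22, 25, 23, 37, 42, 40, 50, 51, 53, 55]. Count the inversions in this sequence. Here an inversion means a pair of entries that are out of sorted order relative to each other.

Out-of-order pairs: 2

Count, for each position, how many later elements it exceeds:
16: 0
22: 0
25: 1
23: 0
37: 0
42: 1
40: 0
50: 0
51: 0
53: 0
55: 0
Sum: 0 + 0 + 1 + 0 + 0 + 1 + 0 + 0 + 0 + 0 + 0 = 2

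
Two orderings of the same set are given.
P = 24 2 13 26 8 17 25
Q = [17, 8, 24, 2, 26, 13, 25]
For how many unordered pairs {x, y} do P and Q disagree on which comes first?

10

Assign each item its position (1..7) in the first ordering, then rewrite the second ordering as that position sequence:
positions: 24→1, 2→2, 13→3, 26→4, 8→5, 17→6, 25→7
second ordering as positions: [6, 5, 1, 2, 4, 3, 7]
Discordant pairs = inversions in this position sequence.
6: 5, 1, 2, 4, 3 → 5
5: 1, 2, 4, 3 → 4
1: 0
2: 0
4: 3 → 1
3: 0
7: 0
Total: 5 + 4 + 0 + 0 + 1 + 0 + 0 = 10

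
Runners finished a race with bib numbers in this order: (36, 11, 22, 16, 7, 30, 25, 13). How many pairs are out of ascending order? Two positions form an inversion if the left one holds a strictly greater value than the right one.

There are 16 inversions.

Element-by-element contributions:
36: 7
11: 1
22: 3
16: 2
7: 0
30: 2
25: 1
13: 0
Sum: 7 + 1 + 3 + 2 + 0 + 2 + 1 + 0 = 16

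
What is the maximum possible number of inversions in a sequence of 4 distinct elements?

The maximum occurs when the array is in strictly decreasing order: every one of the C(4, 2) pairs is inverted.
C(4, 2) = 4·3/2 = 6

There are 6 inversions.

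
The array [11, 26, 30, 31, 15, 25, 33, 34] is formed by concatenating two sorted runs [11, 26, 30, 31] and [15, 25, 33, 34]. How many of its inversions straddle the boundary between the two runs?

6 split inversions

Count, for every r in R, how many entries of L exceed r:
r = 15: 26, 30, 31 → 3
r = 25: 26, 30, 31 → 3
r = 33: none → 0
r = 34: none → 0
Cross-inversions: 3 + 3 + 0 + 0 = 6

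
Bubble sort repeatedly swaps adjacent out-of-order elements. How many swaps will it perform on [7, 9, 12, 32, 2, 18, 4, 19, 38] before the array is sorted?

11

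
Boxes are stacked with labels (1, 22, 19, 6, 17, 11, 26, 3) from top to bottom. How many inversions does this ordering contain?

Count, for each position, how many later elements it exceeds:
1: 0
22: 5
19: 4
6: 1
17: 2
11: 1
26: 1
3: 0
Sum: 0 + 5 + 4 + 1 + 2 + 1 + 1 + 0 = 14

Out-of-order pairs: 14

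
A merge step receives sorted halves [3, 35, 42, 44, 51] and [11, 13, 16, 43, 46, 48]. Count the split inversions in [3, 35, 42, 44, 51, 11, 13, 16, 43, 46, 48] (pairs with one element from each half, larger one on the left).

For each element r of the right run, count left-run elements greater than r:
r = 11: 35, 42, 44, 51 → 4
r = 13: 35, 42, 44, 51 → 4
r = 16: 35, 42, 44, 51 → 4
r = 43: 44, 51 → 2
r = 46: 51 → 1
r = 48: 51 → 1
Cross-inversions: 4 + 4 + 4 + 2 + 1 + 1 = 16

16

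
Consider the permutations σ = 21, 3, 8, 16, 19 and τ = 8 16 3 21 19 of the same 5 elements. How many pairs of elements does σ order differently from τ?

5

Assign each item its position (1..5) in the first ordering, then rewrite the second ordering as that position sequence:
positions: 21→1, 3→2, 8→3, 16→4, 19→5
second ordering as positions: [3, 4, 2, 1, 5]
Discordant pairs = inversions in this position sequence.
3: 2, 1 → 2
4: 2, 1 → 2
2: 1 → 1
1: 0
5: 0
Total: 2 + 2 + 1 + 0 + 0 = 5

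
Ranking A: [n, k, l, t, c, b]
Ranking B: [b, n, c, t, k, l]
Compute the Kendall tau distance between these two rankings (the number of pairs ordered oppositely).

There are 10 discordant pairs.

Assign each item its position (1..6) in the first ordering, then rewrite the second ordering as that position sequence:
positions: n→1, k→2, l→3, t→4, c→5, b→6
second ordering as positions: [6, 1, 5, 4, 2, 3]
Discordant pairs = inversions in this position sequence.
6: 1, 5, 4, 2, 3 → 5
1: 0
5: 4, 2, 3 → 3
4: 2, 3 → 2
2: 0
3: 0
Total: 5 + 0 + 3 + 2 + 0 + 0 = 10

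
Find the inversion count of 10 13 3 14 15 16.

Inversions: 2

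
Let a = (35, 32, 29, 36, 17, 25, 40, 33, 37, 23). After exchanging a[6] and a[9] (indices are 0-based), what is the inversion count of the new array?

Positions 6 and 9 hold 40 and 23; after swapping, the array is [35, 32, 29, 36, 17, 25, 23, 33, 37, 40].
For each element, count later entries that are smaller:
35: 6
32: 4
29: 3
36: 4
17: 0
25: 1
23: 0
33: 0
37: 0
40: 0
Sum: 6 + 4 + 3 + 4 + 0 + 1 + 0 + 0 + 0 + 0 = 18

There are 18 inversions.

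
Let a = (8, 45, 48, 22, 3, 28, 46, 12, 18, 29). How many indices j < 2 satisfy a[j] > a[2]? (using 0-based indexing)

0

The element at index 2 is 48.
Elements before it: 8, 45
None of them are larger than 48.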